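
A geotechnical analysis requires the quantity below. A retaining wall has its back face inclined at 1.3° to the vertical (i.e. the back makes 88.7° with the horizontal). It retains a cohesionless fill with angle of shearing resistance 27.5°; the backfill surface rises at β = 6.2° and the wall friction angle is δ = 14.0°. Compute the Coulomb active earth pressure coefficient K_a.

0.371

K_a = sin²(α+φ) / [sin²α · sin(α−δ) · (1 + √{sin(φ+δ)sin(φ−β) / (sin(α−δ)sin(α+β))})²].
With α = 88.7°, φ = 27.5°, δ = 14.0°, β = 6.2°: K_a = 0.3709.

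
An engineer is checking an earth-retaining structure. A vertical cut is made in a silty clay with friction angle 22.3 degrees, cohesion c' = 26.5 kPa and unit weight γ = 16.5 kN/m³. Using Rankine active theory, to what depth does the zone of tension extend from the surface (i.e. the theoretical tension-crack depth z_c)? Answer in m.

4.79 m

K_a = tan²(45° − 22.3°/2) = 0.4498; √K_a = 0.6707.
The active pressure is zero where K_a γ z = 2c√K_a, so z_c = 2c/(γ√K_a) = 2×26.5/(16.5×0.6707) = 4.789 m.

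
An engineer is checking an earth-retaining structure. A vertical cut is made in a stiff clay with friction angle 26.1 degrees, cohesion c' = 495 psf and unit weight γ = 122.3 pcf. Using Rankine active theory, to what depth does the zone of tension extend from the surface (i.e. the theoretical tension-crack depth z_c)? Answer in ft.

13.0 ft

K_a = tan²(45° − 26.1°/2) = 0.3889; √K_a = 0.6237.
The active pressure is zero where K_a γ z = 2c√K_a, so z_c = 2c/(γ√K_a) = 2×495/(122.3×0.6237) = 12.98 ft.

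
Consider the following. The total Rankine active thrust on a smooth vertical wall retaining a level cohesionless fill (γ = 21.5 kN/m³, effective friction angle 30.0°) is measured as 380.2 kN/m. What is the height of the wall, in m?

10.3 m

K_a = 0.3333. P_a = ½ K_a γ H² ⇒ H = √(2P_a/(K_a γ)).
H = √(2×380.2/(0.3333×21.5)) = 10.30 m.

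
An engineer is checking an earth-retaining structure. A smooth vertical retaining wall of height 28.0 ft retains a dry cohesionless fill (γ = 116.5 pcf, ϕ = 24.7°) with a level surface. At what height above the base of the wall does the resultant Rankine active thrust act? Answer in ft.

K_a = 0.4106.
The pressure distribution is triangular, so the resultant acts at H/3 above the base = 28.0/3 = 9.333 ft.

9.33 ft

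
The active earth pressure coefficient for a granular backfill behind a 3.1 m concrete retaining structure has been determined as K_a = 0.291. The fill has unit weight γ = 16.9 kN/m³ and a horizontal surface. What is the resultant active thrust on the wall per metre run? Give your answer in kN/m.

P = ½ K_a γ H² = 0.5 × 0.291 × 16.9 × 3.1² = 23.63 kN/m.

23.6 kN/m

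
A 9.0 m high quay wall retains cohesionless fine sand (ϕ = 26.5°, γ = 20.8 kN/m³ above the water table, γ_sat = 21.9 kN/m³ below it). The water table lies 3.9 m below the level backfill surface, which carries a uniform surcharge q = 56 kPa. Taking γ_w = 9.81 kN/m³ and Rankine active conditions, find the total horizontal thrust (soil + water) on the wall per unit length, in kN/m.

K_a = tan²(45° − φ/2) = 0.3829.
γ' = 21.9 − 9.81 = 12.09 kN/m³. h₂ = H − d_w = 5.1 m.
σ'_h: at surface K_a·q = 21.44; at WT K_a(q+γd_w) = 52.51; at base K_a(q+γd_w+γ'h₂) = 76.12 kPa.
P₁ = ½(21.44+52.51)×3.9 = 144.2; P₂ = ½(52.51+76.12)×5.1 = 328.0; P_w = ½γ_w h₂² = 127.6.
Total = 144.2+328.0+127.6 = 599.8 kN/m.

600 kN/m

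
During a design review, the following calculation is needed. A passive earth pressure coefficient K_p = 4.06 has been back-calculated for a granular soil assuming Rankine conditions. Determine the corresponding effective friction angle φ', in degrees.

37.2°

K_p = (1+sin φ)/(1−sin φ) ⇒ sin φ = (K_p − 1)/(K_p + 1) = 0.6047.
φ = arcsin(0.6047) = 37.21°.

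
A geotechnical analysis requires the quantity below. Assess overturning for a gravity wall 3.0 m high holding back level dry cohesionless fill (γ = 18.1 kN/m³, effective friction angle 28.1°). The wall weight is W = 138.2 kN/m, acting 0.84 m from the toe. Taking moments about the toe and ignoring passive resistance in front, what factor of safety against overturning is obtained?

3.96

K_a = tan²(45° − 28.1°/2) = 0.3596.
P_a = ½K_aγH² = 0.5×0.3596×18.1×3.0² = 29.29 kN/m, acting at H/3 = 1.000 m above the base.
Overturning moment M_o = P_a × H/3 = 29.29 × 1.000 = 29.29.
Resisting moment M_r = W × 0.84 = 138.2 × 0.84 = 116.1.
FS_overturning = M_r/M_o = 116.1/29.29 = 3.963.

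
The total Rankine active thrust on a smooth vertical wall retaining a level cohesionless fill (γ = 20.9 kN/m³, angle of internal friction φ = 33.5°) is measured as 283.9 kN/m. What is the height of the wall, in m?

9.70 m

K_a = 0.2887. P_a = ½ K_a γ H² ⇒ H = √(2P_a/(K_a γ)).
H = √(2×283.9/(0.2887×20.9)) = 9.700 m.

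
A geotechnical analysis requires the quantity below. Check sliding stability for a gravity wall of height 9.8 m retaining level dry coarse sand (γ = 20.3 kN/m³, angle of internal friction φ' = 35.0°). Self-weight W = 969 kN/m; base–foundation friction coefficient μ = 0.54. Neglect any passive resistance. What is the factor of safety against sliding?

K_a = tan²(45° − 35.0°/2) = 0.2710.
P_a = ½K_aγH² = 0.5×0.2710×20.3×9.8² = 264.2 kN/m, acting at H/3 = 3.267 m above the base.
FS_sliding = μW / P_a = 0.54×969 / 264.2 = 1.981.

1.98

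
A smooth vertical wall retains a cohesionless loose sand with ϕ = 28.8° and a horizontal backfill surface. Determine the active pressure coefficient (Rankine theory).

K_a = tan²(45° − φ/2) = tan²(30.60°) = 0.3498.

0.350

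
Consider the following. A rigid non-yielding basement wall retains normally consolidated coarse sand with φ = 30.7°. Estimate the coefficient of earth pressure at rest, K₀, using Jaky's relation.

0.489

K₀ = 1 − sin φ' = 1 − sin 30.7° = 0.4895.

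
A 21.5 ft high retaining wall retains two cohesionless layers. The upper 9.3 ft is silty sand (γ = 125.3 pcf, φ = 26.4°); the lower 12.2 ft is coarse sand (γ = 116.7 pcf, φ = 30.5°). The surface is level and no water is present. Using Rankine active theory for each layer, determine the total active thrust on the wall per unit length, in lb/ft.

9560 lb/ft

K_a1 = tan²(45°−26.4°/2) = 0.3844; K_a2 = tan²(45°−30.5°/2) = 0.3267.
Layer 1: σ at base = K_a1 γ₁ h₁ = 448.0 psf; P₁ = ½×448.0×9.3 = 2083.
Layer 2: σ_v at top = γ₁h₁ = 1165; σ_h top = K_a2×1165 = 380.7; σ_h base = K_a2×(1165+116.7×12.2) = 845.7.
P₂ = ½(380.7+845.7)×12.2 = 7481. Total P_a = 2083+7481 = 9564 lb/ft.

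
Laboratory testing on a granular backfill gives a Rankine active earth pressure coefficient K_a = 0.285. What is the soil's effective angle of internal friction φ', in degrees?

K_a = tan²(45° − φ/2) ⇒ 45° − φ/2 = arctan(√0.285) = 28.10°.
φ = 2(45° − 28.10°) = 33.81°.

33.8°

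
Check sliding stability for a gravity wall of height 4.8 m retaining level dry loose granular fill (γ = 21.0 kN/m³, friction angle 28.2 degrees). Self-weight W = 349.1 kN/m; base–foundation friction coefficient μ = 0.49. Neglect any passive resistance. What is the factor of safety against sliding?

K_a = tan²(45° − 28.2°/2) = 0.3582.
P_a = ½K_aγH² = 0.5×0.3582×21.0×4.8² = 86.65 kN/m, acting at H/3 = 1.600 m above the base.
FS_sliding = μW / P_a = 0.49×349.1 / 86.65 = 1.974.

1.97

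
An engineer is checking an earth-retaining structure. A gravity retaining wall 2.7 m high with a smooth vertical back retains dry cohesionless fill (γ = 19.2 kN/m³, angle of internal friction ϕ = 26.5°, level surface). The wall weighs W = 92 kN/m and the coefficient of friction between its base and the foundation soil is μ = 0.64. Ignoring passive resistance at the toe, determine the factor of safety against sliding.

2.20

K_a = tan²(45° − 26.5°/2) = 0.3829.
P_a = ½K_aγH² = 0.5×0.3829×19.2×2.7² = 26.80 kN/m, acting at H/3 = 0.9000 m above the base.
FS_sliding = μW / P_a = 0.64×92 / 26.80 = 2.197.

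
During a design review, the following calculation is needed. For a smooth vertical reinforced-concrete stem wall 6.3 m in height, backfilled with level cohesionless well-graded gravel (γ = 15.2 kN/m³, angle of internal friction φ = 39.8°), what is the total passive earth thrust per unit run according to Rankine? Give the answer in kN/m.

1370 kN/m

K_p = tan²(45° + φ/2) = 4.557.
P_p = ½ K_p γ H² = 0.5 × 4.557 × 15.2 × 6.3² = 1375 kN/m.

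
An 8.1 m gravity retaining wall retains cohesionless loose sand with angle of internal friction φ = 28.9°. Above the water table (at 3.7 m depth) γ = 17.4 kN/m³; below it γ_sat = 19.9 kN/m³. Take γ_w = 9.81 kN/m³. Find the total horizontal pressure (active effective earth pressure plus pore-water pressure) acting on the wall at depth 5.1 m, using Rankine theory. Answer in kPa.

K_a = (1 − sin φ)/(1 + sin φ) = 0.3484.
γ' = 19.9 − 9.81 = 10.09 kN/m³.
Effective vertical stress at 5.1 m: σ'_v = 17.4×3.7 + 10.09×1.40 = 78.51 kPa.
σ'_h = K_a σ'_v = 0.3484 × 78.51 = 27.35 kPa; u = γ_w × 1.40 = 13.73 kPa.
Total σ_h = 27.35 + 13.73 = 41.08 kPa.

41.1 kPa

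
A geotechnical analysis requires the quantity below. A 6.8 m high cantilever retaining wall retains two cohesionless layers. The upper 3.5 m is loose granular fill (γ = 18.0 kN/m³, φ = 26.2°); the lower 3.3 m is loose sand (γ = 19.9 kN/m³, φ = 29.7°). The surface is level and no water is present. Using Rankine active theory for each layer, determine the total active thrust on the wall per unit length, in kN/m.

K_a1 = tan²(45°−26.2°/2) = 0.3874; K_a2 = tan²(45°−29.7°/2) = 0.3374.
Layer 1: σ at base = K_a1 γ₁ h₁ = 24.41 kPa; P₁ = ½×24.41×3.5 = 42.72.
Layer 2: σ_v at top = γ₁h₁ = 63.00; σ_h top = K_a2×63.00 = 21.26; σ_h base = K_a2×(63.00+19.9×3.3) = 43.41.
P₂ = ½(21.26+43.41)×3.3 = 106.7. Total P_a = 42.72+106.7 = 149.4 kN/m.

149 kN/m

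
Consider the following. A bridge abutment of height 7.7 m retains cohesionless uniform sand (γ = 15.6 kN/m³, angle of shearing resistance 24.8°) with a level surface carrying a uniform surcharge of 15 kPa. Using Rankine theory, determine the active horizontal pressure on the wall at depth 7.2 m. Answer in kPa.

52.1 kPa

K_a = (1 − sin φ)/(1 + sin φ) = 0.4090.
σ_v = γz + q = 15.6 × 7.2 + 15 = 127.3 kPa.
σ_h = K_a σ_v = 0.4090 × 127.3 = 52.07 kPa.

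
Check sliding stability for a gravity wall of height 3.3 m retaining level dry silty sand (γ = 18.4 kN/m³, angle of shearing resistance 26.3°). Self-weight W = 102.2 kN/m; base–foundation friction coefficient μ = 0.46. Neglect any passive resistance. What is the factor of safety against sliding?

1.22

K_a = tan²(45° − 26.3°/2) = 0.3859.
P_a = ½K_aγH² = 0.5×0.3859×18.4×3.3² = 38.67 kN/m, acting at H/3 = 1.100 m above the base.
FS_sliding = μW / P_a = 0.46×102.2 / 38.67 = 1.216.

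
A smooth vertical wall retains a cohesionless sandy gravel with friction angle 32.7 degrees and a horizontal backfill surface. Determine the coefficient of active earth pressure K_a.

0.298

K_a = tan²(45° − φ/2) = tan²(28.65°) = 0.2985.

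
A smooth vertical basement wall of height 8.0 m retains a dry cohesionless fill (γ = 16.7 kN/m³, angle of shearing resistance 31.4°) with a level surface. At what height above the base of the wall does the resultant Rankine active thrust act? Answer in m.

2.67 m

K_a = 0.3149.
The pressure distribution is triangular, so the resultant acts at H/3 above the base = 8.0/3 = 2.667 m.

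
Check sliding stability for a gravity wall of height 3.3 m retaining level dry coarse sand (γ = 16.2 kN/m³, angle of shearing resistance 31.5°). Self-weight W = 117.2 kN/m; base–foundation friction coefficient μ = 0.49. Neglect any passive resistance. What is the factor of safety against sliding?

2.08

K_a = tan²(45° − 31.5°/2) = 0.3136.
P_a = ½K_aγH² = 0.5×0.3136×16.2×3.3² = 27.67 kN/m, acting at H/3 = 1.100 m above the base.
FS_sliding = μW / P_a = 0.49×117.2 / 27.67 = 2.076.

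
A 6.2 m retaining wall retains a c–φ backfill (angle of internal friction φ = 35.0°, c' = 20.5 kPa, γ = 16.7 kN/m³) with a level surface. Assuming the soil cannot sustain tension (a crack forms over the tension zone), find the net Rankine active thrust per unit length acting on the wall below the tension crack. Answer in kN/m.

4.98 kN/m

K_a = 0.2710; √K_a = 0.5206.
Tension-crack depth z_c = 2c/(γ√K_a) = 2×20.5/(16.7×0.5206) = 4.716 m.
σ_a at base = K_a γ H − 2c√K_a = 0.2710×16.7×6.2 − 2×20.5×0.5206 = 6.715 kPa.
P_a = ½ × 6.715 × (H − z_c) = 0.5×6.715×1.484 = 4.982 kN/m.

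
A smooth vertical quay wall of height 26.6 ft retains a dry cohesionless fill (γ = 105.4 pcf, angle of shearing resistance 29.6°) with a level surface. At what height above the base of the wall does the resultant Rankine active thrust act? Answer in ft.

8.87 ft

K_a = 0.3387.
The pressure distribution is triangular, so the resultant acts at H/3 above the base = 26.6/3 = 8.867 ft.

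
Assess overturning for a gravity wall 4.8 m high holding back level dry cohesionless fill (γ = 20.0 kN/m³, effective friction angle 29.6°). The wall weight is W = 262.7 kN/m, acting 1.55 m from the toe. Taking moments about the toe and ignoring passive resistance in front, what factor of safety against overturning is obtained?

K_a = tan²(45° − 29.6°/2) = 0.3387.
P_a = ½K_aγH² = 0.5×0.3387×20.0×4.8² = 78.05 kN/m, acting at H/3 = 1.600 m above the base.
Overturning moment M_o = P_a × H/3 = 78.05 × 1.600 = 124.9.
Resisting moment M_r = W × 1.55 = 262.7 × 1.55 = 407.2.
FS_overturning = M_r/M_o = 407.2/124.9 = 3.261.

3.26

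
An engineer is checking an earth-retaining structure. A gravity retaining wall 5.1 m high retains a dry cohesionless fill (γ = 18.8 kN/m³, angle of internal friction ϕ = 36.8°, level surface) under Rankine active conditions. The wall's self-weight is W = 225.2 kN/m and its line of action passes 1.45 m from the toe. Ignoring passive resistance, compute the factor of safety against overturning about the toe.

3.13

K_a = tan²(45° − 36.8°/2) = 0.2508.
P_a = ½K_aγH² = 0.5×0.2508×18.8×5.1² = 61.31 kN/m, acting at H/3 = 1.700 m above the base.
Overturning moment M_o = P_a × H/3 = 61.31 × 1.700 = 104.2.
Resisting moment M_r = W × 1.45 = 225.2 × 1.45 = 326.5.
FS_overturning = M_r/M_o = 326.5/104.2 = 3.133.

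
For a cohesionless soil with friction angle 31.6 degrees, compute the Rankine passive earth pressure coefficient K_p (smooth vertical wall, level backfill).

K_p = (1 + sin φ)/(1 − sin φ) = tan²(45° + 31.6°/2) = 3.202.

3.20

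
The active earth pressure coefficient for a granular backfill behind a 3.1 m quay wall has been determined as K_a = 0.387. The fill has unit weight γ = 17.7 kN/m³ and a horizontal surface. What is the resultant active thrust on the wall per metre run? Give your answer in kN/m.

P = ½ K_a γ H² = 0.5 × 0.387 × 17.7 × 3.1² = 32.91 kN/m.

32.9 kN/m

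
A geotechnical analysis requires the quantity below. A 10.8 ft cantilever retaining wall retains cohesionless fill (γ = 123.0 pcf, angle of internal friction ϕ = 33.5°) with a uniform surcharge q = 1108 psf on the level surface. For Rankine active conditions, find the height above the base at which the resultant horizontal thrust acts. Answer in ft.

K_a = 0.2887.
Triangular part P₁ = ½K_aγH² = 2071 at H/3 = 3.600 ft; rectangular part P₂ = K_a q H = 3455 at H/2 = 5.400 ft.
ȳ = (P₁·3.600 + P₂·5.400)/(P₁+P₂) = 4.725 ft.

4.73 ft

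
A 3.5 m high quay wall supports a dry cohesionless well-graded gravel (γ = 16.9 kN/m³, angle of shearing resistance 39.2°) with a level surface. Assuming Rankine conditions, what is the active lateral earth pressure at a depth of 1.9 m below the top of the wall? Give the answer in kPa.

K_a = (1 − sin φ)/(1 + sin φ) = 0.2255.
σ_h = K_a γ z = 0.2255 × 16.9 × 1.9 = 7.240 kPa.

7.24 kPa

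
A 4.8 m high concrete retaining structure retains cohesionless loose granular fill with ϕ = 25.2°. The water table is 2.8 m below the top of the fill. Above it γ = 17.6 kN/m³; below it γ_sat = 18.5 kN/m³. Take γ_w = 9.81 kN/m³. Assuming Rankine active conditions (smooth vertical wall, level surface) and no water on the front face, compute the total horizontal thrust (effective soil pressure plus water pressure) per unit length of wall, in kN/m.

K_a = tan²(45° − φ/2) = 0.4027.
γ' = 18.5 − 9.81 = 8.690 kN/m³. Depth below WT = 2.0 m.
σ'_h at WT = K_a γ d_w = 19.85 kPa; at base = 19.85 + K_a γ' × 2.0 = 26.85 kPa.
P₁ (0–2.8 m) = ½×19.85×2.8 = 27.79. P₂ (2.8–4.8 m) = ½(19.85+26.85)×2.0 = 46.69.
P_w = ½ γ_w h₂² = 0.5×9.81×2.0² = 19.62. Total = 27.79+46.69+19.62 = 94.10 kN/m.

94.1 kN/m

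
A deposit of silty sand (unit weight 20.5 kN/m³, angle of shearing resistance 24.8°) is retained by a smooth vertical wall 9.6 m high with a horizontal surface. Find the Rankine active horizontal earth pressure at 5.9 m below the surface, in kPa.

49.5 kPa

K_a = (1 − sin φ)/(1 + sin φ) = 0.4090.
σ_h = K_a γ z = 0.4090 × 20.5 × 5.9 = 49.47 kPa.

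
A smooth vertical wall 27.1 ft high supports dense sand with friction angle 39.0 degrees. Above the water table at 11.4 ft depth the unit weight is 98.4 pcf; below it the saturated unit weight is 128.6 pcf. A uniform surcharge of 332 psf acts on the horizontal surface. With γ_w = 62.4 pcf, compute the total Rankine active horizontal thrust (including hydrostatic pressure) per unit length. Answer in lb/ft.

K_a = tan²(45° − φ/2) = 0.2275.
γ' = 128.6 − 62.4 = 66.20 pcf. h₂ = H − d_w = 15.7 ft.
σ'_h: at surface K_a·q = 75.53; at WT K_a(q+γd_w) = 330.7; at base K_a(q+γd_w+γ'h₂) = 567.2 psf.
P₁ = ½(75.53+330.7)×11.4 = 2316; P₂ = ½(330.7+567.2)×15.7 = 7049; P_w = ½γ_w h₂² = 7690.
Total = 2316+7049+7690 = 17060 lb/ft.

17100 lb/ft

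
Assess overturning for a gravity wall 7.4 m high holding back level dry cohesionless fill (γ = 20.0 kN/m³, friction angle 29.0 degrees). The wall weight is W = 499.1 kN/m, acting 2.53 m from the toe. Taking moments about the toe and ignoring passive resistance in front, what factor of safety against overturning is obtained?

K_a = tan²(45° − 29.0°/2) = 0.3470.
P_a = ½K_aγH² = 0.5×0.3470×20.0×7.4² = 190.0 kN/m, acting at H/3 = 2.467 m above the base.
Overturning moment M_o = P_a × H/3 = 190.0 × 2.467 = 468.7.
Resisting moment M_r = W × 2.53 = 499.1 × 2.53 = 1263.
FS_overturning = M_r/M_o = 1263/468.7 = 2.694.

2.69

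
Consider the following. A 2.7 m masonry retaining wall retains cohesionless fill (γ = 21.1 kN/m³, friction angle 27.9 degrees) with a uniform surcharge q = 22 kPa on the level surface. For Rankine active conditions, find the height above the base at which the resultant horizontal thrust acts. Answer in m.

K_a = 0.3625.
Triangular part P₁ = ½K_aγH² = 27.88 at H/3 = 0.9000 m; rectangular part P₂ = K_a q H = 21.53 at H/2 = 1.350 m.
ȳ = (P₁·0.9000 + P₂·1.350)/(P₁+P₂) = 1.096 m.

1.10 m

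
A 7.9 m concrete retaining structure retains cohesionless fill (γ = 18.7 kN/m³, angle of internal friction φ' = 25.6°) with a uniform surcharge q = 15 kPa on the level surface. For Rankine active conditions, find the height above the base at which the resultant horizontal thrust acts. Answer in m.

K_a = 0.3966.
Triangular part P₁ = ½K_aγH² = 231.4 at H/3 = 2.633 m; rectangular part P₂ = K_a q H = 46.99 at H/2 = 3.950 m.
ȳ = (P₁·2.633 + P₂·3.950)/(P₁+P₂) = 2.856 m.

2.86 m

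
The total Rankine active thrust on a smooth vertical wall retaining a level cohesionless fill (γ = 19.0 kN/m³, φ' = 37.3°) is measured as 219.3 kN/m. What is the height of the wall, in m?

9.70 m

K_a = 0.2453. P_a = ½ K_a γ H² ⇒ H = √(2P_a/(K_a γ)).
H = √(2×219.3/(0.2453×19.0)) = 9.700 m.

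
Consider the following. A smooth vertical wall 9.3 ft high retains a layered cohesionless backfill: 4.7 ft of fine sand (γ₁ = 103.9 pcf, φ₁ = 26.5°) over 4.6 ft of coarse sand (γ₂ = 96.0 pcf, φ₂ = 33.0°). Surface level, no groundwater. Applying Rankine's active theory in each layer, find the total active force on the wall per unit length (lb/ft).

1400 lb/ft

K_a1 = tan²(45°−26.5°/2) = 0.3829; K_a2 = tan²(45°−33.0°/2) = 0.2948.
Layer 1: σ at base = K_a1 γ₁ h₁ = 187.0 psf; P₁ = ½×187.0×4.7 = 439.4.
Layer 2: σ_v at top = γ₁h₁ = 488.3; σ_h top = K_a2×488.3 = 144.0; σ_h base = K_a2×(488.3+96.0×4.6) = 274.1.
P₂ = ½(144.0+274.1)×4.6 = 961.6. Total P_a = 439.4+961.6 = 1401 lb/ft.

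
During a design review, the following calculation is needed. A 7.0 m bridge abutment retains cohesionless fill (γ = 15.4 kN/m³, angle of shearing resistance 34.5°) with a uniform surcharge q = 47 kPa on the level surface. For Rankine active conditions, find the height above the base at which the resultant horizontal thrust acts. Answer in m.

2.88 m

K_a = 0.2768.
Triangular part P₁ = ½K_aγH² = 104.4 at H/3 = 2.333 m; rectangular part P₂ = K_a q H = 91.07 at H/2 = 3.500 m.
ȳ = (P₁·2.333 + P₂·3.500)/(P₁+P₂) = 2.877 m.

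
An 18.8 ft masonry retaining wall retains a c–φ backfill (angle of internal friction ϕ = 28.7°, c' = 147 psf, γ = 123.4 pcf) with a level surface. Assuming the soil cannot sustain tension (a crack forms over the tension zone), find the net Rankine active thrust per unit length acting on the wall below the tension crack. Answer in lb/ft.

K_a = 0.3511; √K_a = 0.5926.
Tension-crack depth z_c = 2c/(γ√K_a) = 2×147/(123.4×0.5926) = 4.021 ft.
σ_a at base = K_a γ H − 2c√K_a = 0.3511×123.4×18.8 − 2×147×0.5926 = 640.4 psf.
P_a = ½ × 640.4 × (H − z_c) = 0.5×640.4×14.78 = 4732 lb/ft.

4730 lb/ft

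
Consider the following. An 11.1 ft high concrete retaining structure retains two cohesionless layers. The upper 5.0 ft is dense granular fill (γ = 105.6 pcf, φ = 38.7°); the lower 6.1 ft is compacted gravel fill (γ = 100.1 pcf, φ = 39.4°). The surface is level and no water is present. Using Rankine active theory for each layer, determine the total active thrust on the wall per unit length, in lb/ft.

K_a1 = tan²(45°−38.7°/2) = 0.2306; K_a2 = tan²(45°−39.4°/2) = 0.2234.
Layer 1: σ at base = K_a1 γ₁ h₁ = 121.7 psf; P₁ = ½×121.7×5.0 = 304.4.
Layer 2: σ_v at top = γ₁h₁ = 528.0; σ_h top = K_a2×528.0 = 118.0; σ_h base = K_a2×(528.0+100.1×6.1) = 254.4.
P₂ = ½(118.0+254.4)×6.1 = 1136. Total P_a = 304.4+1136 = 1440 lb/ft.

1440 lb/ft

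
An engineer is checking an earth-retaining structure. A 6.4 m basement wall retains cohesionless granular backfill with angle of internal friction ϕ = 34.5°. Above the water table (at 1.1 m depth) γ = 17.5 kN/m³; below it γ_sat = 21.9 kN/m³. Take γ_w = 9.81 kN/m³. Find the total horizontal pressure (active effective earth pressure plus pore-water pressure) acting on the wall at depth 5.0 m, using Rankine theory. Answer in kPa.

K_a = (1 − sin φ)/(1 + sin φ) = 0.2768.
γ' = 21.9 − 9.81 = 12.09 kN/m³.
Effective vertical stress at 5.0 m: σ'_v = 17.5×1.1 + 12.09×3.90 = 66.40 kPa.
σ'_h = K_a σ'_v = 0.2768 × 66.40 = 18.38 kPa; u = γ_w × 3.90 = 38.26 kPa.
Total σ_h = 18.38 + 38.26 = 56.64 kPa.

56.6 kPa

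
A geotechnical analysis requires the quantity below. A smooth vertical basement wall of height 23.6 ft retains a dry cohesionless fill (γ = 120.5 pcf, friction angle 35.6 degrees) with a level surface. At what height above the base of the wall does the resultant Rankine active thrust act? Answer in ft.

7.87 ft

K_a = 0.2641.
The pressure distribution is triangular, so the resultant acts at H/3 above the base = 23.6/3 = 7.867 ft.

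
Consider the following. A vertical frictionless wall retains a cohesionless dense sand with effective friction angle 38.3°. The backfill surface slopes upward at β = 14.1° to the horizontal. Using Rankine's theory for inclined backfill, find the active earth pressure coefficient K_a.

K_a = cos β · (cos β − √(cos²β − cos²φ)) / (cos β + √(cos²β − cos²φ)).
cos β = 0.9699, cos φ = 0.7848, √(cos²β − cos²φ) = 0.5699.
K_a = 0.9699 × (0.9699 − 0.5699)/(0.9699 + 0.5699) = 0.2519.

0.252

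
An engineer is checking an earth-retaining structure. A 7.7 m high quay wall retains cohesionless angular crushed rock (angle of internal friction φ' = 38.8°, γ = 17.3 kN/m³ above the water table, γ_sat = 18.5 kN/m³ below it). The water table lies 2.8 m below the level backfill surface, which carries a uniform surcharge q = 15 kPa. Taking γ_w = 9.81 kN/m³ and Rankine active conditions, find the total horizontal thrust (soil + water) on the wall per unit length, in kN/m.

238 kN/m

K_a = tan²(45° − φ/2) = 0.2296.
γ' = 18.5 − 9.81 = 8.690 kN/m³. h₂ = H − d_w = 4.9 m.
σ'_h: at surface K_a·q = 3.443; at WT K_a(q+γd_w) = 14.56; at base K_a(q+γd_w+γ'h₂) = 24.34 kPa.
P₁ = ½(3.443+14.56)×2.8 = 25.21; P₂ = ½(14.56+24.34)×4.9 = 95.31; P_w = ½γ_w h₂² = 117.8.
Total = 25.21+95.31+117.8 = 238.3 kN/m.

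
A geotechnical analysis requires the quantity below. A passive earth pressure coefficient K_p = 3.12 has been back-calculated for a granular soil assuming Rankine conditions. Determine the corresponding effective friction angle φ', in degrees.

K_p = (1+sin φ)/(1−sin φ) ⇒ sin φ = (K_p − 1)/(K_p + 1) = 0.5146.
φ = arcsin(0.5146) = 30.97°.

31.0°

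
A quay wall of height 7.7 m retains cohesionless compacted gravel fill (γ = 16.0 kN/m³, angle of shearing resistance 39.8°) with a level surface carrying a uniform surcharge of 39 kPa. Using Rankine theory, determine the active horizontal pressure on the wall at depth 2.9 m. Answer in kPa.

18.7 kPa

K_a = (1 − sin φ)/(1 + sin φ) = 0.2194.
σ_v = γz + q = 16.0 × 2.9 + 39 = 85.40 kPa.
σ_h = K_a σ_v = 0.2194 × 85.40 = 18.74 kPa.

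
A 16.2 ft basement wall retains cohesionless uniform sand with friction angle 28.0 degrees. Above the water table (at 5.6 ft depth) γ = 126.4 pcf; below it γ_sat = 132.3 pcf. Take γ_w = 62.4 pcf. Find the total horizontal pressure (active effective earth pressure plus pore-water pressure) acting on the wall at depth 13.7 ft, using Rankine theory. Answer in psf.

K_a = (1 − sin φ)/(1 + sin φ) = 0.3610.
γ' = 132.3 − 62.4 = 69.90 pcf.
Effective vertical stress at 13.7 ft: σ'_v = 126.4×5.6 + 69.90×8.10 = 1274 psf.
σ'_h = K_a σ'_v = 0.3610 × 1274 = 460.0 psf; u = γ_w × 8.10 = 505.4 psf.
Total σ_h = 460.0 + 505.4 = 965.4 psf.

965 psf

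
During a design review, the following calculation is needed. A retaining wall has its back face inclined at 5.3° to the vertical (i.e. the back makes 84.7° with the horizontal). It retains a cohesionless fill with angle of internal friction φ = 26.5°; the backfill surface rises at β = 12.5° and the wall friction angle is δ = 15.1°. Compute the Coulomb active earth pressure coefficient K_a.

0.467

K_a = sin²(α+φ) / [sin²α · sin(α−δ) · (1 + √{sin(φ+δ)sin(φ−β) / (sin(α−δ)sin(α+β))})²].
With α = 84.7°, φ = 26.5°, δ = 15.1°, β = 12.5°: K_a = 0.4668.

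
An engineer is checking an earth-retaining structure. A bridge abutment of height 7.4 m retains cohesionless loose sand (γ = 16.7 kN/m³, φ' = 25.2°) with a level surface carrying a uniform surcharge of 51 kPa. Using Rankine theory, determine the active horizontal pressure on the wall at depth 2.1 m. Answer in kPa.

K_a = (1 − sin φ)/(1 + sin φ) = 0.4027.
σ_v = γz + q = 16.7 × 2.1 + 51 = 86.07 kPa.
σ_h = K_a σ_v = 0.4027 × 86.07 = 34.66 kPa.

34.7 kPa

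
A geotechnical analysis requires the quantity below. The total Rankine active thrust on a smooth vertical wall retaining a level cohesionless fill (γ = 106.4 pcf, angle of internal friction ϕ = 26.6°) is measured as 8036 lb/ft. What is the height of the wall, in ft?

K_a = 0.3814. P_a = ½ K_a γ H² ⇒ H = √(2P_a/(K_a γ)).
H = √(2×8036/(0.3814×106.4)) = 19.90 ft.

19.9 ft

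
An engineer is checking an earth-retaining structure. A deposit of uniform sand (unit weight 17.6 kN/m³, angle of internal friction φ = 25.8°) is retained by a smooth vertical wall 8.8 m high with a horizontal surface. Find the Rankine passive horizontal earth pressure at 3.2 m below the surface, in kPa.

143 kPa

K_p = (1 + sin φ)/(1 − sin φ) = 2.541.
σ_h = K_p γ z = 2.541 × 17.6 × 3.2 = 143.1 kPa.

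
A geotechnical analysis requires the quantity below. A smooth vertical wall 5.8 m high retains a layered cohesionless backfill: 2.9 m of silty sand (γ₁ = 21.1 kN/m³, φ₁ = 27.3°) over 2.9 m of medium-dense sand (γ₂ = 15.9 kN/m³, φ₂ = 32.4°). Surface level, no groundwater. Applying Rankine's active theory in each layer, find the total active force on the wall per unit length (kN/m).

107 kN/m

K_a1 = tan²(45°−27.3°/2) = 0.3711; K_a2 = tan²(45°−32.4°/2) = 0.3022.
Layer 1: σ at base = K_a1 γ₁ h₁ = 22.71 kPa; P₁ = ½×22.71×2.9 = 32.93.
Layer 2: σ_v at top = γ₁h₁ = 61.19; σ_h top = K_a2×61.19 = 18.49; σ_h base = K_a2×(61.19+15.9×2.9) = 32.43.
P₂ = ½(18.49+32.43)×2.9 = 73.84. Total P_a = 32.93+73.84 = 106.8 kN/m.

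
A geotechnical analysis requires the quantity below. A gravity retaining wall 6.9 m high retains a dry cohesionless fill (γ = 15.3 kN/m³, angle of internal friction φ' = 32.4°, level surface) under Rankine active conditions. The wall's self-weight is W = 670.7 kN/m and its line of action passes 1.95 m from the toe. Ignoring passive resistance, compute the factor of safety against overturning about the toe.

5.17

K_a = tan²(45° − 32.4°/2) = 0.3022.
P_a = ½K_aγH² = 0.5×0.3022×15.3×6.9² = 110.1 kN/m, acting at H/3 = 2.300 m above the base.
Overturning moment M_o = P_a × H/3 = 110.1 × 2.300 = 253.2.
Resisting moment M_r = W × 1.95 = 670.7 × 1.95 = 1308.
FS_overturning = M_r/M_o = 1308/253.2 = 5.166.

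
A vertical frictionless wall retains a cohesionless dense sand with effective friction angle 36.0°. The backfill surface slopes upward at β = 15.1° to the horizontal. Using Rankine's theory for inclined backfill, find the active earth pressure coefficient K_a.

K_a = cos β · (cos β − √(cos²β − cos²φ)) / (cos β + √(cos²β − cos²φ)).
cos β = 0.9655, cos φ = 0.8090, √(cos²β − cos²φ) = 0.5269.
K_a = 0.9655 × (0.9655 − 0.5269)/(0.9655 + 0.5269) = 0.2837.

0.284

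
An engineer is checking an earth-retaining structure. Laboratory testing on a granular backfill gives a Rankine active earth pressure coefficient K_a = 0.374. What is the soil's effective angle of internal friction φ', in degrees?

27.1°

K_a = tan²(45° − φ/2) ⇒ 45° − φ/2 = arctan(√0.374) = 31.45°.
φ = 2(45° − 31.45°) = 27.10°.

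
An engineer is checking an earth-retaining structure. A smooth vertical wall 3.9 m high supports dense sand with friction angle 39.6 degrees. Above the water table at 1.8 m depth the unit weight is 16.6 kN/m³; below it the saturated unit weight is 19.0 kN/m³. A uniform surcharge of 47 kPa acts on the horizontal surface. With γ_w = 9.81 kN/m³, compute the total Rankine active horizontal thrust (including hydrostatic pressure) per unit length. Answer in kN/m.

K_a = tan²(45° − φ/2) = 0.2214.
γ' = 19.0 − 9.81 = 9.190 kN/m³. h₂ = H − d_w = 2.1 m.
σ'_h: at surface K_a·q = 10.41; at WT K_a(q+γd_w) = 17.02; at base K_a(q+γd_w+γ'h₂) = 21.30 kPa.
P₁ = ½(10.41+17.02)×1.8 = 24.69; P₂ = ½(17.02+21.30)×2.1 = 40.24; P_w = ½γ_w h₂² = 21.63.
Total = 24.69+40.24+21.63 = 86.56 kN/m.

86.6 kN/m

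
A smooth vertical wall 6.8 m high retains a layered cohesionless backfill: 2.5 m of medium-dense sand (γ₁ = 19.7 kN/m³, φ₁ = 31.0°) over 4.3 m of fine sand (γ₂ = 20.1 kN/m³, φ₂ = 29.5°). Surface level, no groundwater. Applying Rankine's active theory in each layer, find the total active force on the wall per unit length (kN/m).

K_a1 = tan²(45°−31.0°/2) = 0.3201; K_a2 = tan²(45°−29.5°/2) = 0.3401.
Layer 1: σ at base = K_a1 γ₁ h₁ = 15.76 kPa; P₁ = ½×15.76×2.5 = 19.71.
Layer 2: σ_v at top = γ₁h₁ = 49.25; σ_h top = K_a2×49.25 = 16.75; σ_h base = K_a2×(49.25+20.1×4.3) = 46.15.
P₂ = ½(16.75+46.15)×4.3 = 135.2. Total P_a = 19.71+135.2 = 154.9 kN/m.

155 kN/m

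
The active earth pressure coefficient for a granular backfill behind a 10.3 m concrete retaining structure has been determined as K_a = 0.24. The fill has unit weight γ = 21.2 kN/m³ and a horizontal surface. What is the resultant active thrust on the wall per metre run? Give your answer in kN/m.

270 kN/m

P = ½ K_a γ H² = 0.5 × 0.24 × 21.2 × 10.3² = 269.9 kN/m.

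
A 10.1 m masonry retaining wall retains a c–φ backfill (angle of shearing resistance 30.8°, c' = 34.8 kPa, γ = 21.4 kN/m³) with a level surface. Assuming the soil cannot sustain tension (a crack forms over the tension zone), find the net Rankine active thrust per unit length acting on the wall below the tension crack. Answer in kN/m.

66.1 kN/m

K_a = 0.3227; √K_a = 0.5681.
Tension-crack depth z_c = 2c/(γ√K_a) = 2×34.8/(21.4×0.5681) = 5.725 m.
σ_a at base = K_a γ H − 2c√K_a = 0.3227×21.4×10.1 − 2×34.8×0.5681 = 30.21 kPa.
P_a = ½ × 30.21 × (H − z_c) = 0.5×30.21×4.375 = 66.09 kN/m.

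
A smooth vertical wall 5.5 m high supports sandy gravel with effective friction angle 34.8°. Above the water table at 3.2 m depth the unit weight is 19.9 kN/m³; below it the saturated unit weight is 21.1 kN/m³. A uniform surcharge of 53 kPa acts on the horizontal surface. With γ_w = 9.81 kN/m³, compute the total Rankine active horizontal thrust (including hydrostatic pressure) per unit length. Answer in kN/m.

182 kN/m

K_a = tan²(45° − φ/2) = 0.2733.
γ' = 21.1 − 9.81 = 11.29 kN/m³. h₂ = H − d_w = 2.3 m.
σ'_h: at surface K_a·q = 14.49; at WT K_a(q+γd_w) = 31.89; at base K_a(q+γd_w+γ'h₂) = 38.99 kPa.
P₁ = ½(14.49+31.89)×3.2 = 74.20; P₂ = ½(31.89+38.99)×2.3 = 81.51; P_w = ½γ_w h₂² = 25.95.
Total = 74.20+81.51+25.95 = 181.7 kN/m.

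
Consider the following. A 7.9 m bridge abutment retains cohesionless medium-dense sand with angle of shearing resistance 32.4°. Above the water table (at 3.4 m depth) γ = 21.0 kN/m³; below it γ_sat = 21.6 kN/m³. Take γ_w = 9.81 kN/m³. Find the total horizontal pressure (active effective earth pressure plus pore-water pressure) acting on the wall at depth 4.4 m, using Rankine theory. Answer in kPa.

K_a = (1 − sin φ)/(1 + sin φ) = 0.3022.
γ' = 21.6 − 9.81 = 11.79 kN/m³.
Effective vertical stress at 4.4 m: σ'_v = 21.0×3.4 + 11.79×1.00 = 83.19 kPa.
σ'_h = K_a σ'_v = 0.3022 × 83.19 = 25.14 kPa; u = γ_w × 1.00 = 9.810 kPa.
Total σ_h = 25.14 + 9.810 = 34.95 kPa.

35.0 kPa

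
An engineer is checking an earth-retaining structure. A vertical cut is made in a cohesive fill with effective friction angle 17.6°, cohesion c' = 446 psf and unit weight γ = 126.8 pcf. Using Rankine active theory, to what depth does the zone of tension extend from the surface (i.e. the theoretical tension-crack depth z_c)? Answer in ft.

9.61 ft

K_a = tan²(45° − 17.6°/2) = 0.5357; √K_a = 0.7319.
The active pressure is zero where K_a γ z = 2c√K_a, so z_c = 2c/(γ√K_a) = 2×446/(126.8×0.7319) = 9.612 ft.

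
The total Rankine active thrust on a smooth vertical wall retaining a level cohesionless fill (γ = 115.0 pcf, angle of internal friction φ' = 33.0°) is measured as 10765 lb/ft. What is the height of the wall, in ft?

K_a = 0.2948. P_a = ½ K_a γ H² ⇒ H = √(2P_a/(K_a γ)).
H = √(2×10765/(0.2948×115.0)) = 25.20 ft.

25.2 ft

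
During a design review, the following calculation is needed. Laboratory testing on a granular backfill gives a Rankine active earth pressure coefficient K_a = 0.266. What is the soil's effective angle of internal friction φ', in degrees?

K_a = tan²(45° − φ/2) ⇒ 45° − φ/2 = arctan(√0.266) = 27.28°.
φ = 2(45° − 27.28°) = 35.43°.

35.4°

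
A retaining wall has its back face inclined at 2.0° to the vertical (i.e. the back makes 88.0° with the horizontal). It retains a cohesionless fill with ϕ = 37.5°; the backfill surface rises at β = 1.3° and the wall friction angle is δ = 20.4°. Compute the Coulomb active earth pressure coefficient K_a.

K_a = sin²(α+φ) / [sin²α · sin(α−δ) · (1 + √{sin(φ+δ)sin(φ−β) / (sin(α−δ)sin(α+β))})²].
With α = 88.0°, φ = 37.5°, δ = 20.4°, β = 1.3°: K_a = 0.2383.

0.238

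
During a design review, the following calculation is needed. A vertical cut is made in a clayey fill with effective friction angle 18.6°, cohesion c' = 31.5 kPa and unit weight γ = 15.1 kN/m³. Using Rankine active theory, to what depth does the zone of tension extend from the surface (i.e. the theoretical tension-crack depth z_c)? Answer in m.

5.81 m

K_a = tan²(45° − 18.6°/2) = 0.5163; √K_a = 0.7186.
The active pressure is zero where K_a γ z = 2c√K_a, so z_c = 2c/(γ√K_a) = 2×31.5/(15.1×0.7186) = 5.806 m.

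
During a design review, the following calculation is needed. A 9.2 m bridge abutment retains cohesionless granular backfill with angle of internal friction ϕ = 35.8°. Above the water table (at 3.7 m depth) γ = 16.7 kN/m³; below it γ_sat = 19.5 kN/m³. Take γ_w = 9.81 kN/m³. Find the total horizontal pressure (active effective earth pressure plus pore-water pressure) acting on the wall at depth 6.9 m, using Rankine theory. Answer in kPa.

55.7 kPa

K_a = (1 − sin φ)/(1 + sin φ) = 0.2619.
γ' = 19.5 − 9.81 = 9.690 kN/m³.
Effective vertical stress at 6.9 m: σ'_v = 16.7×3.7 + 9.690×3.20 = 92.80 kPa.
σ'_h = K_a σ'_v = 0.2619 × 92.80 = 24.30 kPa; u = γ_w × 3.20 = 31.39 kPa.
Total σ_h = 24.30 + 31.39 = 55.69 kPa.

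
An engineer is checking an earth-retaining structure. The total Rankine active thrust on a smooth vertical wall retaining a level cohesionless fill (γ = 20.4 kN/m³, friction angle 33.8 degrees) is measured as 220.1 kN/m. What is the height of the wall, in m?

K_a = 0.2851. P_a = ½ K_a γ H² ⇒ H = √(2P_a/(K_a γ)).
H = √(2×220.1/(0.2851×20.4)) = 8.700 m.

8.70 m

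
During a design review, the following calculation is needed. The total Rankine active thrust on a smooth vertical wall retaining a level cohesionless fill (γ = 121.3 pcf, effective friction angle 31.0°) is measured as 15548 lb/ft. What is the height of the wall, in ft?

K_a = 0.3201. P_a = ½ K_a γ H² ⇒ H = √(2P_a/(K_a γ)).
H = √(2×15548/(0.3201×121.3)) = 28.30 ft.

28.3 ft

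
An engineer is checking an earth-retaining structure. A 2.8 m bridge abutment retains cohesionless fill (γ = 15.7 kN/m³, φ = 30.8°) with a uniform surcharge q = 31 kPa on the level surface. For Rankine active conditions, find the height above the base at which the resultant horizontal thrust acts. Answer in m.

K_a = 0.3227.
Triangular part P₁ = ½K_aγH² = 19.86 at H/3 = 0.9333 m; rectangular part P₂ = K_a q H = 28.01 at H/2 = 1.400 m.
ȳ = (P₁·0.9333 + P₂·1.400)/(P₁+P₂) = 1.206 m.

1.21 m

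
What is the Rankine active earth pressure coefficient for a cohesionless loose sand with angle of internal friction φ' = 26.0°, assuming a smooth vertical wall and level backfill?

0.390

K_a = tan²(45° − φ/2) = tan²(32.00°) = 0.3905.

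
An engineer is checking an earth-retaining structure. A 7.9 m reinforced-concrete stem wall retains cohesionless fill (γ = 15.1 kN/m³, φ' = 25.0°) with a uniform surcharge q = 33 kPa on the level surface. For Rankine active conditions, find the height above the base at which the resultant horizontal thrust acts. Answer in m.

3.10 m

K_a = 0.4059.
Triangular part P₁ = ½K_aγH² = 191.2 at H/3 = 2.633 m; rectangular part P₂ = K_a q H = 105.8 at H/2 = 3.950 m.
ȳ = (P₁·2.633 + P₂·3.950)/(P₁+P₂) = 3.102 m.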